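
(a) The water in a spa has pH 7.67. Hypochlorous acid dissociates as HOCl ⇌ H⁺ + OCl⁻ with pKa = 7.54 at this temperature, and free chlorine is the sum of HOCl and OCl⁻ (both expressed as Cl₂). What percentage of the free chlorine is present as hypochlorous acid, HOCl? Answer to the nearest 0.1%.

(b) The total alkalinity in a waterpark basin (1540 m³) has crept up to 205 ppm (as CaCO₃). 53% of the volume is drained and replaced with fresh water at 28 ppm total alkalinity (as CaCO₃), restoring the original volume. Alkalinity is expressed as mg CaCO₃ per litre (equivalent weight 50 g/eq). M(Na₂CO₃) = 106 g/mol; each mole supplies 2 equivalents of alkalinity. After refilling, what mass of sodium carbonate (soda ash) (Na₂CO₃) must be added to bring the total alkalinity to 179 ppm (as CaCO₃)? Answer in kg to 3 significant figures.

(a) 42.6%; (b) 111 kg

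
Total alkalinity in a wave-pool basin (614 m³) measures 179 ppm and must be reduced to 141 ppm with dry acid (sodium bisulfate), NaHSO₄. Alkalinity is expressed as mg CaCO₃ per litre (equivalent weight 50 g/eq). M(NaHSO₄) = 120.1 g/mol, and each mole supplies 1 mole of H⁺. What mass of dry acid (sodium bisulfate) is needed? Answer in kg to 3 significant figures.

56.0 kg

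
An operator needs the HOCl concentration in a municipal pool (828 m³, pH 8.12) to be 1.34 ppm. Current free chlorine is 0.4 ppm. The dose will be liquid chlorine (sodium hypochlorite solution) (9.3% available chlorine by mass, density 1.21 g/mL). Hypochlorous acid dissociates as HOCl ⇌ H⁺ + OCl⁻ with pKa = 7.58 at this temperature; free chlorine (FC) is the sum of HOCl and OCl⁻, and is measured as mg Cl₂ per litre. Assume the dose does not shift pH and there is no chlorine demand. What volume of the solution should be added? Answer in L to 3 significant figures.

41.1 L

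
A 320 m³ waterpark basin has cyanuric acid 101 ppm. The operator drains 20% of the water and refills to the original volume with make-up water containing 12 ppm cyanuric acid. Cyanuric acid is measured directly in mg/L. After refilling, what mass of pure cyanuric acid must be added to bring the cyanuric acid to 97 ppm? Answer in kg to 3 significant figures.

4.42 kg

Volume: 320 m³ = 320,000 L.
After draining 20% and refilling: 101 × 0.80 + 12 × 0.20 = 83.2 ppm.
Deficit to target: 97 − 83.2 = 13.8 mg/L.
Mass: 13.8 mg/L × 320,000 L = 4416 g cyanuric acid.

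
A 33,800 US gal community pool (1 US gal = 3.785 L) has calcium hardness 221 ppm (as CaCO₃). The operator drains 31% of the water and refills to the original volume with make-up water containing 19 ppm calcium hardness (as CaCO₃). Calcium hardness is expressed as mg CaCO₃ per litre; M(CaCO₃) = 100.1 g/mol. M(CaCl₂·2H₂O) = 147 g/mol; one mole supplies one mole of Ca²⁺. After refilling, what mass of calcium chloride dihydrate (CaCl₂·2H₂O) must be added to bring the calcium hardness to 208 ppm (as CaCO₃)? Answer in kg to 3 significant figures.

Volume: 33,800 US gal × 3.785 L/gal = 127,933 L.
After draining 31% and refilling: 221 × 0.69 + 19 × 0.31 = 158.38 ppm.
Deficit to target: 208 − 158.38 = 49.62 mg/L.
As CaCO₃: 49.62 mg/L × 127,933 L = 6348 g; ÷ 100.1 = 63.42 mol Ca²⁺.
Mass: 63.42 × 147 = 9322 g.

9.32 kg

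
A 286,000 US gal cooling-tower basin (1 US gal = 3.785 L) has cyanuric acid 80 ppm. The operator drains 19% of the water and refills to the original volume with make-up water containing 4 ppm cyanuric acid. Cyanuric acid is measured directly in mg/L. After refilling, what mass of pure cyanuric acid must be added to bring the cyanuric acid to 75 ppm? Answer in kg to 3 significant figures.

Volume: 286,000 US gal × 3.785 L/gal = 1,082,510 L.
After draining 19% and refilling: 80 × 0.81 + 4 × 0.19 = 65.56 ppm.
Deficit to target: 75 − 65.56 = 9.44 mg/L.
Mass: 9.44 mg/L × 1,082,510 L = 10,220 g cyanuric acid.

10.2 kg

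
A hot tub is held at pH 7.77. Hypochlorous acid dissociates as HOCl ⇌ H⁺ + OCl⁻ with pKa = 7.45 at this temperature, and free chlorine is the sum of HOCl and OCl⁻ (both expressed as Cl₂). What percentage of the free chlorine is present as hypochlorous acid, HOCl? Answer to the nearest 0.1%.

32.4%

[OCl⁻]/[HOCl] = 10^(pH − pKa) = 10^(7.77 − 7.45) = 10^0.32 = 2.089.
Fraction as HOCl = 1 / (1 + 2.089) = 0.3237.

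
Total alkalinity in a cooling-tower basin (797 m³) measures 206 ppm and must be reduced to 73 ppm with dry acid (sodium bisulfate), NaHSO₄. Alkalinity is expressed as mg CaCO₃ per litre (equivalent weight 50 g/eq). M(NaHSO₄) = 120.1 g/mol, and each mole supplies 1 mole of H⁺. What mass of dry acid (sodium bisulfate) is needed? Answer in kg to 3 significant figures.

Volume: 797 m³ = 797,000 L.
Alkalinity to neutralize: (206 − 73) = 133 mg/L as CaCO₃ × 797,000 L = 106,000 g as CaCO₃.
Equivalents of H⁺ required: 106,000 ÷ 50 g/eq = 2120 eq = 2120 mol NaHSO₄.
Mass of NaHSO₄: 2120 × 120.1 = 254,600 g.

255 kg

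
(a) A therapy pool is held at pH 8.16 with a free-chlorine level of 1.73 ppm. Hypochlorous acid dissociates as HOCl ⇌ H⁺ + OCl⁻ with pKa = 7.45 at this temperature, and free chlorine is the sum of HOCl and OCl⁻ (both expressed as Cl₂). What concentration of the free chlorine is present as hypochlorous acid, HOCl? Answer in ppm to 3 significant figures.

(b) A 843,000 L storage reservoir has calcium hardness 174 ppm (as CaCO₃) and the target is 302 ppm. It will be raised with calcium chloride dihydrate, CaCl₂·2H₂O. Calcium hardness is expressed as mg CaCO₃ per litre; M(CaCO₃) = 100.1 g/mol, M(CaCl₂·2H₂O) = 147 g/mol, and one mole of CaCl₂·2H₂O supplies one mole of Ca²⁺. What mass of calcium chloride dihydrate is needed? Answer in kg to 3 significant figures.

(a) 0.282 ppm; (b) 158 kg

(a) [OCl⁻]/[HOCl] = 10^(pH − pKa) = 10^(8.16 − 7.45) = 10^0.71 = 5.129.
(a) Fraction as HOCl = 1 / (1 + 5.129) = 0.1632.
(a) HOCl = 0.1632 × 1.73 ppm = 0.2823 ppm.

(b) Hardness to add: (302 − 174) = 128 mg/L as CaCO₃ × 843,000 L = 107,900 g as CaCO₃.
(b) Moles of Ca²⁺ (1 mol Ca²⁺ ≡ 1 mol CaCO₃): 107,900 / 100.1 g/mol = 1078 mol.
(b) Mass of CaCl₂·2H₂O: 1078 × 147 = 158,500 g.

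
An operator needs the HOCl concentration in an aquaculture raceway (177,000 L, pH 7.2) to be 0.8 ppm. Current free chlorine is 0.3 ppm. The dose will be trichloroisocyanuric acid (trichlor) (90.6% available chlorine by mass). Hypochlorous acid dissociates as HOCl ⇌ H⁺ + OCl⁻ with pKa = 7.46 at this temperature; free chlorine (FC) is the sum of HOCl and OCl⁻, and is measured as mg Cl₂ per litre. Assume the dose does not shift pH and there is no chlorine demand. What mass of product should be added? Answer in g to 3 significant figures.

184 g

[OCl⁻]/[HOCl] = 10^(pH − pKa) = 10^(7.2 − 7.46) = 0.5495; fraction as HOCl = 1/(1 + 0.5495) = 0.6454.
Free chlorine required for 0.8 ppm HOCl: 0.8 / 0.6454 = 1.24 ppm.
FC to add: 1.24 − 0.3 = 0.9396 mg/L as Cl₂.
Cl₂ equivalent: 0.9396 mg/L × 177,000 L = 166.3 g.
Product at 90.6% available Cl: 166.3 / 0.906 = 183.6 g.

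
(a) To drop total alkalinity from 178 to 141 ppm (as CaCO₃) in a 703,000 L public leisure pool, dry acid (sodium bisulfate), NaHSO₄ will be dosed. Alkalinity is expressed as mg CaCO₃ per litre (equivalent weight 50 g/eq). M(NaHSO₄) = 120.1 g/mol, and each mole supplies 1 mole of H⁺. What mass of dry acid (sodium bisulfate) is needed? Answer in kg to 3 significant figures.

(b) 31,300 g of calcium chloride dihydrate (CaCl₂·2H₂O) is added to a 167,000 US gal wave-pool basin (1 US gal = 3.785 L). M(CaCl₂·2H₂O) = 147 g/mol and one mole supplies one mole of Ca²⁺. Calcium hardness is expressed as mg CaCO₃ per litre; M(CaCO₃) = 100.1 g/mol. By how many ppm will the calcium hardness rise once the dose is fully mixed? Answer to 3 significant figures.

(a) Alkalinity to neutralize: (178 − 141) = 37 mg/L as CaCO₃ × 703,000 L = 26,010 g as CaCO₃.
(a) Equivalents of H⁺ required: 26,010 ÷ 50 g/eq = 520.2 eq = 520.2 mol NaHSO₄.
(a) Mass of NaHSO₄: 520.2 × 120.1 = 62,480 g.

(b) Volume: 167,000 US gal × 3.785 L/gal = 632,095 L.
(b) Moles of Ca²⁺: 31,300 g ÷ 147 g/mol = 212.9 mol.
(b) As CaCO₃: 212.9 mol × 100.1 g/mol = 21,310 g.
(b) Rise: 21,310 g / 632,095 L × 1000 = 33.72 mg/L.

(a) 62.5 kg; (b) 33.7 ppm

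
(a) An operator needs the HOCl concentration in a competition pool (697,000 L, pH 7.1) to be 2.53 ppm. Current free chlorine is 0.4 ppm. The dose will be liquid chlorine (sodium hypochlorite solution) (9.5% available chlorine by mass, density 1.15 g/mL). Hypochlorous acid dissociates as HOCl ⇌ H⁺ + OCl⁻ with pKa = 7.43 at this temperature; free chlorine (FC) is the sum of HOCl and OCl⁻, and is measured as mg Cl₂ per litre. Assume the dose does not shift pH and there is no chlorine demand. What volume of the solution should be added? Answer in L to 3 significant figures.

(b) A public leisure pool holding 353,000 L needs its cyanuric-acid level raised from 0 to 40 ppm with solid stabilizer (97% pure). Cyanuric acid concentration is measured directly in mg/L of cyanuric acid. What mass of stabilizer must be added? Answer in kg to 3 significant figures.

(a) [OCl⁻]/[HOCl] = 10^(pH − pKa) = 10^(7.1 − 7.43) = 0.4677; fraction as HOCl = 1/(1 + 0.4677) = 0.6813.
(a) Free chlorine required for 2.53 ppm HOCl: 2.53 / 0.6813 = 3.713 ppm.
(a) FC to add: 3.713 − 0.4 = 3.313 mg/L as Cl₂.
(a) Cl₂ equivalent: 3.313 mg/L × 697,000 L = 2309 g.
(a) Product at 9.5% available Cl: 2309 / 0.095 = 24,310 g.
(a) Volume: 24,310 g ÷ 1.15 g/mL = 21,140 mL.

(b) CYA to add: (40 − 0) = 40 mg/L × 353,000 L = 14,120 g cyanuric acid.
(b) At 97% purity: 14,120 / 0.97 = 14,560 g product.

(a) 21.1 L; (b) 14.6 kg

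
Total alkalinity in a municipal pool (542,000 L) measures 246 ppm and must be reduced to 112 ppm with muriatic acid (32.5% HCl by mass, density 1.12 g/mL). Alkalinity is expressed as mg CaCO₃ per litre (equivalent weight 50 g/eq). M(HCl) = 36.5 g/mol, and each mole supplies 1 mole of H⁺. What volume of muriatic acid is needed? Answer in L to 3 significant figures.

146 L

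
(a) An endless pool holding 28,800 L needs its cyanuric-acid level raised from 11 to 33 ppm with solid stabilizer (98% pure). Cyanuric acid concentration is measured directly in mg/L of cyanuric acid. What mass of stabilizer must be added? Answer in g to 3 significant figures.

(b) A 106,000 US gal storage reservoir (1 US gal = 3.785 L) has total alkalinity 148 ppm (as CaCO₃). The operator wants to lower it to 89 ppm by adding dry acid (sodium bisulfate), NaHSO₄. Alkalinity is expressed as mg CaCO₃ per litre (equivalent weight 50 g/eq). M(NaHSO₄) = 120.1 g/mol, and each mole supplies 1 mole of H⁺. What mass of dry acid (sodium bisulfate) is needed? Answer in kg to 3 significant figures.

(a) 647 g; (b) 56.9 kg

(a) CYA to add: (33 − 11) = 22 mg/L × 28,800 L = 633.6 g cyanuric acid.
(a) At 98% purity: 633.6 / 0.98 = 646.5 g product.

(b) Volume: 106,000 US gal × 3.785 L/gal = 401,210 L.
(b) Alkalinity to neutralize: (148 − 89) = 59 mg/L as CaCO₃ × 401,210 L = 23,670 g as CaCO₃.
(b) Equivalents of H⁺ required: 23,670 ÷ 50 g/eq = 473.4 eq = 473.4 mol NaHSO₄.
(b) Mass of NaHSO₄: 473.4 × 120.1 = 56,860 g.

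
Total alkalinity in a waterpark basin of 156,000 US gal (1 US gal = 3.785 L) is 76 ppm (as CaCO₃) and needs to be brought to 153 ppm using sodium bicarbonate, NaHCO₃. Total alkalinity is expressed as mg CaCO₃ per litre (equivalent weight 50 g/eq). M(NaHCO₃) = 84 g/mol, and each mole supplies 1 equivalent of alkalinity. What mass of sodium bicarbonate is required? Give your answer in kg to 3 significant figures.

Volume: 156,000 US gal × 3.785 L/gal = 590,460 L.
Alkalinity to add: (153 − 76) = 77 mg/L as CaCO₃ × 590,460 L = 45,470 g as CaCO₃.
Equivalents: 45,470 g ÷ 50 g/eq = 909.3 eq.
NaHCO₃ supplies 1 eq per mole → 909.3 mol.
Mass: 909.3 mol × 84 g/mol = 76,380 g.

76.4 kg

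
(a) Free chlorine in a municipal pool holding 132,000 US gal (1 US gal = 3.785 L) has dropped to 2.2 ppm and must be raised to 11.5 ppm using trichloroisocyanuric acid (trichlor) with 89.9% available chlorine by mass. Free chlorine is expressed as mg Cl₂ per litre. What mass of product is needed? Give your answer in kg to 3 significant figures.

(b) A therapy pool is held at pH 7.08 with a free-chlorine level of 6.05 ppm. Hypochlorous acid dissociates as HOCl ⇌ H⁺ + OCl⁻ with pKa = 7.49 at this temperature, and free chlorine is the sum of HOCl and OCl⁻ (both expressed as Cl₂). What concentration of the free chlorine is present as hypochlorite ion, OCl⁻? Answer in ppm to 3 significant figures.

(a) Volume: 132,000 US gal × 3.785 L/gal = 499,620 L.
(a) Chlorine deficit: 11.5 − 2.2 = 9.3 ppm = 9.3 mg/L as Cl₂.
(a) Cl₂ equivalent needed: 9.3 mg/L × 499,620 L = 4,646,000 mg = 4646 g.
(a) Product at 89.9% available chlorine: 4646 / 0.899 = 5168 g.

(b) [OCl⁻]/[HOCl] = 10^(pH − pKa) = 10^(7.08 − 7.49) = 10^-0.41 = 0.389.
(b) Fraction as HOCl = 1 / (1 + 0.389) = 0.7199.
(b) OCl⁻ = (1 − 0.7199) × 6.05 ppm = 1.694 ppm.

(a) 5.17 kg; (b) 1.69 ppm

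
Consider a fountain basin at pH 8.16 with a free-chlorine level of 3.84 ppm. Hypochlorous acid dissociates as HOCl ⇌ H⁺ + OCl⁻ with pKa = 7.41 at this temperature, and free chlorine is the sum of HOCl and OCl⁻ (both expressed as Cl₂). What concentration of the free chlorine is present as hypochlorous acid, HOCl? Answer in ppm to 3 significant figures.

[OCl⁻]/[HOCl] = 10^(pH − pKa) = 10^(8.16 − 7.41) = 10^0.75 = 5.623.
Fraction as HOCl = 1 / (1 + 5.623) = 0.151.
HOCl = 0.151 × 3.84 ppm = 0.5798 ppm.

0.580 ppm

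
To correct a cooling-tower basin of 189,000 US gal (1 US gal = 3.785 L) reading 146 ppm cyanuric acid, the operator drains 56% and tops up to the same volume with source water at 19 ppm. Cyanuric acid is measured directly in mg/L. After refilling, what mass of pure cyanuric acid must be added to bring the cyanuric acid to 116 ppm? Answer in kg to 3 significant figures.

Volume: 189,000 US gal × 3.785 L/gal = 715,365 L.
After draining 56% and refilling: 146 × 0.44 + 19 × 0.56 = 74.88 ppm.
Deficit to target: 116 − 74.88 = 41.12 mg/L.
Mass: 41.12 mg/L × 715,365 L = 29,420 g cyanuric acid.

29.4 kg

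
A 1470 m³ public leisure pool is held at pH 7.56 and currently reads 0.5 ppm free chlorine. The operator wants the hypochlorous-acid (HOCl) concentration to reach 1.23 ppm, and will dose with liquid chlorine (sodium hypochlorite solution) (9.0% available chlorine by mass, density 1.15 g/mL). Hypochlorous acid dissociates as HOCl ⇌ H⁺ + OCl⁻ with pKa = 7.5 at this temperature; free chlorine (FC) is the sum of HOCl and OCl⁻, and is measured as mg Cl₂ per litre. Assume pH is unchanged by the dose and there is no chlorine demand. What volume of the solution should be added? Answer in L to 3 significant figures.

Volume: 1470 m³ = 1,470,000 L.
[OCl⁻]/[HOCl] = 10^(pH − pKa) = 10^(7.56 − 7.5) = 1.148; fraction as HOCl = 1/(1 + 1.148) = 0.4655.
Free chlorine required for 1.23 ppm HOCl: 1.23 / 0.4655 = 2.642 ppm.
FC to add: 2.642 − 0.5 = 2.142 mg/L as Cl₂.
Cl₂ equivalent: 2.142 mg/L × 1,470,000 L = 3149 g.
Product at 9.0% available Cl: 3149 / 0.09 = 34,990 g.
Volume: 34,990 g ÷ 1.15 g/mL = 30,430 mL.

30.4 L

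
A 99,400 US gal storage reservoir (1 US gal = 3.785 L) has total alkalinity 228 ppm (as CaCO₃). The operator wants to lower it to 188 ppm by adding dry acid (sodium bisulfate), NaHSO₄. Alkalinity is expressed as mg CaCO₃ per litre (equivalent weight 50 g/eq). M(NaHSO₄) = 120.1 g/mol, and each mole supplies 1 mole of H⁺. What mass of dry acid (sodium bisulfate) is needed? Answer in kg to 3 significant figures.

36.1 kg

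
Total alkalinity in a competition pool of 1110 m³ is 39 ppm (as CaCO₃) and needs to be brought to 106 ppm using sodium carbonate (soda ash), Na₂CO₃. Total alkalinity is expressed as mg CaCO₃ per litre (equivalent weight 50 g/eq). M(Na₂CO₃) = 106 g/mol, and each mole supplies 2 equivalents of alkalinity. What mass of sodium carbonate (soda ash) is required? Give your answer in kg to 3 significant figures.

78.8 kg

Volume: 1110 m³ = 1,110,000 L.
Alkalinity to add: (106 − 39) = 67 mg/L as CaCO₃ × 1,110,000 L = 74,370 g as CaCO₃.
Equivalents: 74,370 g ÷ 50 g/eq = 1487 eq.
Each mole of Na₂CO₃ supplies 2 eq, so 1487 / 2 = 743.7 mol.
Mass: 743.7 mol × 106 g/mol = 78,830 g.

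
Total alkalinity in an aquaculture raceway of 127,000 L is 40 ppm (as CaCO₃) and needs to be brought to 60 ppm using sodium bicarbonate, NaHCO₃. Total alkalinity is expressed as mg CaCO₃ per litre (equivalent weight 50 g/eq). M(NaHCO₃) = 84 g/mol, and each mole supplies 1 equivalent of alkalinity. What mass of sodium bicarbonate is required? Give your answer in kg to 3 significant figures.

Alkalinity to add: (60 − 40) = 20 mg/L as CaCO₃ × 127,000 L = 2540 g as CaCO₃.
Equivalents: 2540 g ÷ 50 g/eq = 50.8 eq.
NaHCO₃ supplies 1 eq per mole → 50.8 mol.
Mass: 50.8 mol × 84 g/mol = 4267 g.

4.27 kg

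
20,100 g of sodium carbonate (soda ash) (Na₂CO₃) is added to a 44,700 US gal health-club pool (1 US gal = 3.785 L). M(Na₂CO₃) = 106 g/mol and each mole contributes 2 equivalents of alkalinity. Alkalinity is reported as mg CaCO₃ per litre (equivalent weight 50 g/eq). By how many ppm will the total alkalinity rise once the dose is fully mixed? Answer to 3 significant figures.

Volume: 44,700 US gal × 3.785 L/gal = 169,190 L.
Moles of Na₂CO₃: 20,100 g ÷ 106 g/mol = 189.6 mol → 379.2 eq of alkalinity.
As CaCO₃: 379.2 eq × 50 g/eq = 18,960 g.
Rise: 18,960 g / 169,190 L × 1000 = 112.1 mg/L.

112 ppm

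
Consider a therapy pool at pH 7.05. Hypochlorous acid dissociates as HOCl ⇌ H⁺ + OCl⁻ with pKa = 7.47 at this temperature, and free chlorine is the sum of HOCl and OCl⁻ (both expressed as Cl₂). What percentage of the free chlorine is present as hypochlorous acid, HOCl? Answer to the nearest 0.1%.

[OCl⁻]/[HOCl] = 10^(pH − pKa) = 10^(7.05 − 7.47) = 10^-0.42 = 0.3802.
Fraction as HOCl = 1 / (1 + 0.3802) = 0.7245.

72.5%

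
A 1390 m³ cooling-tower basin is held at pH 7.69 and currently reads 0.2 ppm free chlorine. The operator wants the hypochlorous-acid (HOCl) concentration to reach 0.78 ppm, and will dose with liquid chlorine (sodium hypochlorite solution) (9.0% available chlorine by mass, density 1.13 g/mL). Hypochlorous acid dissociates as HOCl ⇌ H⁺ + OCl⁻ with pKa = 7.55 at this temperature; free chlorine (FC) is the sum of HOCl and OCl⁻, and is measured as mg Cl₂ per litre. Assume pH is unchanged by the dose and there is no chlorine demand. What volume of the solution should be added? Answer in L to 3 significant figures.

22.6 L

Volume: 1390 m³ = 1,390,000 L.
[OCl⁻]/[HOCl] = 10^(pH − pKa) = 10^(7.69 − 7.55) = 1.38; fraction as HOCl = 1/(1 + 1.38) = 0.4201.
Free chlorine required for 0.78 ppm HOCl: 0.78 / 0.4201 = 1.857 ppm.
FC to add: 1.857 − 0.2 = 1.657 mg/L as Cl₂.
Cl₂ equivalent: 1.657 mg/L × 1,390,000 L = 2303 g.
Product at 9.0% available Cl: 2303 / 0.09 = 25,590 g.
Volume: 25,590 g ÷ 1.13 g/mL = 22,640 mL.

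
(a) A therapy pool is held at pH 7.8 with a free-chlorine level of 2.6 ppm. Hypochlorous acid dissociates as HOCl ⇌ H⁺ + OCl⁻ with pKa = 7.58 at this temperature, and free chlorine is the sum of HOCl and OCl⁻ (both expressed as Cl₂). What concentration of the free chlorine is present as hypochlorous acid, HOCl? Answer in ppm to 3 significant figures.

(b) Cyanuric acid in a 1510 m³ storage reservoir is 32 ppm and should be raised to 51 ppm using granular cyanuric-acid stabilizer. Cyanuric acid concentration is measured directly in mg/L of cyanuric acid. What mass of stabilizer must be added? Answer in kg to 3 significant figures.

(a) 0.978 ppm; (b) 28.7 kg

(a) [OCl⁻]/[HOCl] = 10^(pH − pKa) = 10^(7.8 − 7.58) = 10^0.22 = 1.66.
(a) Fraction as HOCl = 1 / (1 + 1.66) = 0.376.
(a) HOCl = 0.376 × 2.6 ppm = 0.9776 ppm.

(b) Volume: 1510 m³ = 1,510,000 L.
(b) CYA to add: (51 − 32) = 19 mg/L × 1,510,000 L = 28,690 g cyanuric acid.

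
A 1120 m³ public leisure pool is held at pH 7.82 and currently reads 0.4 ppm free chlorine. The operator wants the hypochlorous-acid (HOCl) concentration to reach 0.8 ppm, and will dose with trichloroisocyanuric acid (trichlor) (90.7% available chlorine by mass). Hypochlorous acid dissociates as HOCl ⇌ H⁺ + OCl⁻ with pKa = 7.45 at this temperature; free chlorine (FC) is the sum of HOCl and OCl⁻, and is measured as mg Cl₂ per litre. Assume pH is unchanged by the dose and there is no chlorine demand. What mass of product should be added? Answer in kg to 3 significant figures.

2.81 kg

Volume: 1120 m³ = 1,120,000 L.
[OCl⁻]/[HOCl] = 10^(pH − pKa) = 10^(7.82 − 7.45) = 2.344; fraction as HOCl = 1/(1 + 2.344) = 0.299.
Free chlorine required for 0.8 ppm HOCl: 0.8 / 0.299 = 2.675 ppm.
FC to add: 2.675 − 0.4 = 2.275 mg/L as Cl₂.
Cl₂ equivalent: 2.275 mg/L × 1,120,000 L = 2548 g.
Product at 90.7% available Cl: 2548 / 0.907 = 2810 g.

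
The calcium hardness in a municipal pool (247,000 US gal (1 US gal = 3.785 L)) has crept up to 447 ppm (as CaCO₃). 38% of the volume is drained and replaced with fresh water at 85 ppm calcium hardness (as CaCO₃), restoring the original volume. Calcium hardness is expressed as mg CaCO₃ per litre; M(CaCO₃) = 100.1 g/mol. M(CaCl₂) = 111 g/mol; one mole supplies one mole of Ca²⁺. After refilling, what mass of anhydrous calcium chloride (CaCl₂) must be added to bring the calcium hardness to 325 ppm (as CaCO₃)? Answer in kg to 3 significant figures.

16.1 kg

Volume: 247,000 US gal × 3.785 L/gal = 934,895 L.
After draining 38% and refilling: 447 × 0.62 + 85 × 0.38 = 309.44 ppm.
Deficit to target: 325 − 309.44 = 15.56 mg/L.
As CaCO₃: 15.56 mg/L × 934,895 L = 14,550 g; ÷ 100.1 = 145.3 mol Ca²⁺.
Mass: 145.3 × 111 = 16,130 g.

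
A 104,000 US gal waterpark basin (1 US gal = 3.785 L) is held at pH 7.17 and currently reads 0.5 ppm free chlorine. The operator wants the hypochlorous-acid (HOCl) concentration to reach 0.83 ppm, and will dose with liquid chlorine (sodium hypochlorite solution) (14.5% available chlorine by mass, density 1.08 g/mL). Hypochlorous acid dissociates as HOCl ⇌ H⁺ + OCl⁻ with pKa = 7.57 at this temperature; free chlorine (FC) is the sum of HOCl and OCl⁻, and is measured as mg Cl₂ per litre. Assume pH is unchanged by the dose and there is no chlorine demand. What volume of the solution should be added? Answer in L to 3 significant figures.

1.66 L

Volume: 104,000 US gal × 3.785 L/gal = 393,640 L.
[OCl⁻]/[HOCl] = 10^(pH − pKa) = 10^(7.17 − 7.57) = 0.3981; fraction as HOCl = 1/(1 + 0.3981) = 0.7153.
Free chlorine required for 0.83 ppm HOCl: 0.83 / 0.7153 = 1.16 ppm.
FC to add: 1.16 − 0.5 = 0.6604 mg/L as Cl₂.
Cl₂ equivalent: 0.6604 mg/L × 393,640 L = 260 g.
Product at 14.5% available Cl: 260 / 0.145 = 1793 g.
Volume: 1793 g ÷ 1.08 g/mL = 1660 mL.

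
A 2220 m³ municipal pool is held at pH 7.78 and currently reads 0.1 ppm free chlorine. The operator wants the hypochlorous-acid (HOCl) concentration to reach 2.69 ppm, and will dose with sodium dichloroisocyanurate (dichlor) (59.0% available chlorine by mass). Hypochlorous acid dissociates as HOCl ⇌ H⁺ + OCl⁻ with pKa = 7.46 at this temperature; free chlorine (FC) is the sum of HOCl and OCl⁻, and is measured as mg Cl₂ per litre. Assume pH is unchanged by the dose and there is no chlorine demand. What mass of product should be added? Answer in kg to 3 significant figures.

30.9 kg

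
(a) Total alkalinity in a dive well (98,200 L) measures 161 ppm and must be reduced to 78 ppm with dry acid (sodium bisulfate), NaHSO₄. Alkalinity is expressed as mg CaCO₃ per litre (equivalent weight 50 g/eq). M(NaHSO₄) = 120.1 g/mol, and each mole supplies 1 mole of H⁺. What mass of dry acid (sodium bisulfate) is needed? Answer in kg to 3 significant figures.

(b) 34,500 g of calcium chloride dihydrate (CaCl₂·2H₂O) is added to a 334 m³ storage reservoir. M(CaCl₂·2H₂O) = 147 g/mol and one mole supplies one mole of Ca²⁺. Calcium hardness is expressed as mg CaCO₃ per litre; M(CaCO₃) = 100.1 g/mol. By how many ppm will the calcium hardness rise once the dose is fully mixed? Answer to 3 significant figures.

(a) 19.6 kg; (b) 70.3 ppm

(a) Alkalinity to neutralize: (161 − 78) = 83 mg/L as CaCO₃ × 98,200 L = 8151 g as CaCO₃.
(a) Equivalents of H⁺ required: 8151 ÷ 50 g/eq = 163 eq = 163 mol NaHSO₄.
(a) Mass of NaHSO₄: 163 × 120.1 = 19,580 g.

(b) Volume: 334 m³ = 334,000 L.
(b) Moles of Ca²⁺: 34,500 g ÷ 147 g/mol = 234.7 mol.
(b) As CaCO₃: 234.7 mol × 100.1 g/mol = 23,490 g.
(b) Rise: 23,490 g / 334,000 L × 1000 = 70.34 mg/L.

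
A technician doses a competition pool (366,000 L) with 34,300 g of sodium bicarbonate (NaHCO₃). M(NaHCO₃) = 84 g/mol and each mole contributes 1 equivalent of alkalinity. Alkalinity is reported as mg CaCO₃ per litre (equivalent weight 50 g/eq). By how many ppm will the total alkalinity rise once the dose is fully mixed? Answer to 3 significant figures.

Moles of NaHCO₃: 34,300 g ÷ 84 g/mol = 408.3 mol → 408.3 eq of alkalinity.
As CaCO₃: 408.3 eq × 50 g/eq = 20,420 g.
Rise: 20,420 g / 366,000 L × 1000 = 55.78 mg/L.

55.8 ppm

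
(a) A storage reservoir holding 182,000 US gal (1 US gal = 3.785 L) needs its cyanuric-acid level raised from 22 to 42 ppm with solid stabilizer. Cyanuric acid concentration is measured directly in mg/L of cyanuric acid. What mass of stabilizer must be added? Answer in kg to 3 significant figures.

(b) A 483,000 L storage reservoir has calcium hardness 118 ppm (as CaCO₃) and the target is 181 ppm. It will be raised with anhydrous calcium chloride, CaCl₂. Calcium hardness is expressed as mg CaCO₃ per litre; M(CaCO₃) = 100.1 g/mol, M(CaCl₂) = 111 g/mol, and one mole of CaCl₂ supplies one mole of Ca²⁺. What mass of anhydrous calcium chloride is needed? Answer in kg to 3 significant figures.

(a) Volume: 182,000 US gal × 3.785 L/gal = 688,870 L.
(a) CYA to add: (42 − 22) = 20 mg/L × 688,870 L = 13,780 g cyanuric acid.

(b) Hardness to add: (181 − 118) = 63 mg/L as CaCO₃ × 483,000 L = 30,430 g as CaCO₃.
(b) Moles of Ca²⁺ (1 mol Ca²⁺ ≡ 1 mol CaCO₃): 30,430 / 100.1 g/mol = 304 mol.
(b) Mass of CaCl₂: 304 × 111 = 33,740 g.

(a) 13.8 kg; (b) 33.7 kg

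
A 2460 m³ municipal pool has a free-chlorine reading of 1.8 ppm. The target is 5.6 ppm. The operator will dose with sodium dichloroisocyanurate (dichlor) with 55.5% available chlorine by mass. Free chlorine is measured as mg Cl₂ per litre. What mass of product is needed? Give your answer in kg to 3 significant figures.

Volume: 2460 m³ = 2,460,000 L.
Chlorine deficit: 5.6 − 1.8 = 3.8 ppm = 3.8 mg/L as Cl₂.
Cl₂ equivalent needed: 3.8 mg/L × 2,460,000 L = 9,348,000 mg = 9348 g.
Product at 55.5% available chlorine: 9348 / 0.555 = 16,840 g.

16.8 kg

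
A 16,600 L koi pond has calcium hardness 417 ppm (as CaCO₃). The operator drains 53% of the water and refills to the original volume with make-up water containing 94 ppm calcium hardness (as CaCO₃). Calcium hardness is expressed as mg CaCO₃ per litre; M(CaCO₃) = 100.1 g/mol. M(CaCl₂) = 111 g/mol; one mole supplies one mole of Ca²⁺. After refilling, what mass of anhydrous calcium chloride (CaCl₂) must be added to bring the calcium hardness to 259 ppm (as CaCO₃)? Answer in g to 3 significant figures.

243 g

After draining 53% and refilling: 417 × 0.47 + 94 × 0.53 = 245.81 ppm.
Deficit to target: 259 − 245.81 = 13.19 mg/L.
As CaCO₃: 13.19 mg/L × 16,600 L = 219 g; ÷ 100.1 = 2.187 mol Ca²⁺.
Mass: 2.187 × 111 = 242.8 g.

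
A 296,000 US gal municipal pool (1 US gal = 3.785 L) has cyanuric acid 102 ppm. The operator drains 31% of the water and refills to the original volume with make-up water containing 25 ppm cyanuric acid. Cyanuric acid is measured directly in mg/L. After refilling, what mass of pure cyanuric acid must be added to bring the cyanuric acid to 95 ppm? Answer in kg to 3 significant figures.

Volume: 296,000 US gal × 3.785 L/gal = 1,120,360 L.
After draining 31% and refilling: 102 × 0.69 + 25 × 0.31 = 78.13 ppm.
Deficit to target: 95 − 78.13 = 16.87 mg/L.
Mass: 16.87 mg/L × 1,120,360 L = 18,900 g cyanuric acid.

18.9 kg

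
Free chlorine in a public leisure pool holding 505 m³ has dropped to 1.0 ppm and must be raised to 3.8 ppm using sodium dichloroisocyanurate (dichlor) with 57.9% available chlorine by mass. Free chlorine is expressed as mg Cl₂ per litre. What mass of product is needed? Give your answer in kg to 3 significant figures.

2.44 kg

Volume: 505 m³ = 505,000 L.
Chlorine deficit: 3.8 − 1.0 = 2.8 ppm = 2.8 mg/L as Cl₂.
Cl₂ equivalent needed: 2.8 mg/L × 505,000 L = 1,414,000 mg = 1414 g.
Product at 57.9% available chlorine: 1414 / 0.579 = 2442 g.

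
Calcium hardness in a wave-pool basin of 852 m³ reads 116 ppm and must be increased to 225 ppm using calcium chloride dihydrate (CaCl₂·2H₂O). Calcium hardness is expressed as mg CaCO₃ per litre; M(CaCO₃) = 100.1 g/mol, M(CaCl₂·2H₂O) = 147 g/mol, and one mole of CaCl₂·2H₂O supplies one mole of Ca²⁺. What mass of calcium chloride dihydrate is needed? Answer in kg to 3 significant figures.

136 kg

Volume: 852 m³ = 852,000 L.
Hardness to add: (225 − 116) = 109 mg/L as CaCO₃ × 852,000 L = 92,870 g as CaCO₃.
Moles of Ca²⁺ (1 mol Ca²⁺ ≡ 1 mol CaCO₃): 92,870 / 100.1 g/mol = 927.8 mol.
Mass of CaCl₂·2H₂O: 927.8 × 147 = 136,400 g.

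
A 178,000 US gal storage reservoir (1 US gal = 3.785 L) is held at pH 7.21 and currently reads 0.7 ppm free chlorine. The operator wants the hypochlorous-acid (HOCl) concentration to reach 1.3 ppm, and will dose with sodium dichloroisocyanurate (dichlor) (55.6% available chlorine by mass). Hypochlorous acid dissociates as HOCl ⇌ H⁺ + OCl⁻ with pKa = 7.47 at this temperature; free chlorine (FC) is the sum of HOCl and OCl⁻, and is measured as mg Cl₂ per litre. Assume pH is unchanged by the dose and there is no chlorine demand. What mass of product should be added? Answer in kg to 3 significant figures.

Volume: 178,000 US gal × 3.785 L/gal = 673,730 L.
[OCl⁻]/[HOCl] = 10^(pH − pKa) = 10^(7.21 − 7.47) = 0.5495; fraction as HOCl = 1/(1 + 0.5495) = 0.6454.
Free chlorine required for 1.3 ppm HOCl: 1.3 / 0.6454 = 2.014 ppm.
FC to add: 2.014 − 0.7 = 1.314 mg/L as Cl₂.
Cl₂ equivalent: 1.314 mg/L × 673,730 L = 885.6 g.
Product at 55.6% available Cl: 885.6 / 0.556 = 1593 g.

1.59 kg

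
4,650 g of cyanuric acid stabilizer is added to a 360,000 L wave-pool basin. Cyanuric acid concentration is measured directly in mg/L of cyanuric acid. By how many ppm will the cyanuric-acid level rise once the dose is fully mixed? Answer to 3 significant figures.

Rise: 4,650 g / 360,000 L × 1000 = 12.92 mg/L.

12.9 ppm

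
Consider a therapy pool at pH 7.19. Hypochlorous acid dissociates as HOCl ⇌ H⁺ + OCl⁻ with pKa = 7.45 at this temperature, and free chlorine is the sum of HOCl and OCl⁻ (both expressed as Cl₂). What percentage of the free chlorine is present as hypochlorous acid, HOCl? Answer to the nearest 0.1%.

[OCl⁻]/[HOCl] = 10^(pH − pKa) = 10^(7.19 − 7.45) = 10^-0.26 = 0.5495.
Fraction as HOCl = 1 / (1 + 0.5495) = 0.6454.

64.5%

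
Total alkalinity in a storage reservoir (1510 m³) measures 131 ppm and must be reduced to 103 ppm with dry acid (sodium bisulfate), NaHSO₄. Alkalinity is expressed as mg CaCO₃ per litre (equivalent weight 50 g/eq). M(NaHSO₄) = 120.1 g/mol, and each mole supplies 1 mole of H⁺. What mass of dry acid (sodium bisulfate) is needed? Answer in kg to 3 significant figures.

102 kg

Volume: 1510 m³ = 1,510,000 L.
Alkalinity to neutralize: (131 − 103) = 28 mg/L as CaCO₃ × 1,510,000 L = 42,280 g as CaCO₃.
Equivalents of H⁺ required: 42,280 ÷ 50 g/eq = 845.6 eq = 845.6 mol NaHSO₄.
Mass of NaHSO₄: 845.6 × 120.1 = 101,600 g.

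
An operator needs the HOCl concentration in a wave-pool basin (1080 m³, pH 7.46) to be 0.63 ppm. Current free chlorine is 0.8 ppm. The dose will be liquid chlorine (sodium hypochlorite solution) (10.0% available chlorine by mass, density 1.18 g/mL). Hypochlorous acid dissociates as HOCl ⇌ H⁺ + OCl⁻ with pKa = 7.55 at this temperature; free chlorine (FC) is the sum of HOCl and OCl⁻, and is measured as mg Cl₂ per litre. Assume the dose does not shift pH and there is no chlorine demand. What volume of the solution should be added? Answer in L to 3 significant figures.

3.13 L

Volume: 1080 m³ = 1,080,000 L.
[OCl⁻]/[HOCl] = 10^(pH − pKa) = 10^(7.46 − 7.55) = 0.8128; fraction as HOCl = 1/(1 + 0.8128) = 0.5516.
Free chlorine required for 0.63 ppm HOCl: 0.63 / 0.5516 = 1.142 ppm.
FC to add: 1.142 − 0.8 = 0.3421 mg/L as Cl₂.
Cl₂ equivalent: 0.3421 mg/L × 1,080,000 L = 369.4 g.
Product at 10.0% available Cl: 369.4 / 0.1 = 3694 g.
Volume: 3694 g ÷ 1.18 g/mL = 3131 mL.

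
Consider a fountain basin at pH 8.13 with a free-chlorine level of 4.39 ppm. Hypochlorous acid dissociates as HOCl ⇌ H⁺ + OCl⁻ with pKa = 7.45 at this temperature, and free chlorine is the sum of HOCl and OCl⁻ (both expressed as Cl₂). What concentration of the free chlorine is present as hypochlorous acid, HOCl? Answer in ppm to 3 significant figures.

0.759 ppm

[OCl⁻]/[HOCl] = 10^(pH − pKa) = 10^(8.13 − 7.45) = 10^0.68 = 4.786.
Fraction as HOCl = 1 / (1 + 4.786) = 0.1728.
HOCl = 0.1728 × 4.39 ppm = 0.7587 ppm.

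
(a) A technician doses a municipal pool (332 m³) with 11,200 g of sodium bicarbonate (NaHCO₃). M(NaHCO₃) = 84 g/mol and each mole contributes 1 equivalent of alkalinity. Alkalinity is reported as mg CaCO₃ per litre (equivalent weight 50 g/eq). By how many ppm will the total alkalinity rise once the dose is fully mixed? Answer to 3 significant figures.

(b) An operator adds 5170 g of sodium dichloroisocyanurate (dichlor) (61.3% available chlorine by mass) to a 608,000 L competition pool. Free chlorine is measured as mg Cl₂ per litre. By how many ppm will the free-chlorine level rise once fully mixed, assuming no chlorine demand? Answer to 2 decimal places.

(a) 20.1 ppm; (b) 5.21 ppm

(a) Volume: 332 m³ = 332,000 L.
(a) Moles of NaHCO₃: 11,200 g ÷ 84 g/mol = 133.3 mol → 133.3 eq of alkalinity.
(a) As CaCO₃: 133.3 eq × 50 g/eq = 6667 g.
(a) Rise: 6667 g / 332,000 L × 1000 = 20.08 mg/L.

(b) Available chlorine delivered: 5170 g × 0.613 = 3169 g as Cl₂.
(b) Concentration rise: 3169 g / 608,000 L = 5.213 mg/L = 5.21 ppm.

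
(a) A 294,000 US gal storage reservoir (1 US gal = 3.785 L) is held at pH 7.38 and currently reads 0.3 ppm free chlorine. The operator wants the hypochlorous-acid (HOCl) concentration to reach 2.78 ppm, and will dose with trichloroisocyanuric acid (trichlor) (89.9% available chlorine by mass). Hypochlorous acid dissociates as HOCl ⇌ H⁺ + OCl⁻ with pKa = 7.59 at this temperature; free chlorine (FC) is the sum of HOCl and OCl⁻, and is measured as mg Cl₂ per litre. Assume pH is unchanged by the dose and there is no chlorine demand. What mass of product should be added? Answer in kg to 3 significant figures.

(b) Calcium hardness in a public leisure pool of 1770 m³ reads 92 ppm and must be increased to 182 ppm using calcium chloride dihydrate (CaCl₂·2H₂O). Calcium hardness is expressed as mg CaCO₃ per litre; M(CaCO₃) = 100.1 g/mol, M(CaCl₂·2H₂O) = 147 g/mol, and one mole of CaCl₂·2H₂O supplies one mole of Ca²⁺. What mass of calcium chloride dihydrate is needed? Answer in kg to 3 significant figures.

(a) 5.19 kg; (b) 234 kg

(a) Volume: 294,000 US gal × 3.785 L/gal = 1,112,790 L.
(a) [OCl⁻]/[HOCl] = 10^(pH − pKa) = 10^(7.38 − 7.59) = 0.6166; fraction as HOCl = 1/(1 + 0.6166) = 0.6186.
(a) Free chlorine required for 2.78 ppm HOCl: 2.78 / 0.6186 = 4.494 ppm.
(a) FC to add: 4.494 − 0.3 = 4.194 mg/L as Cl₂.
(a) Cl₂ equivalent: 4.194 mg/L × 1,112,790 L = 4667 g.
(a) Product at 89.9% available Cl: 4667 / 0.899 = 5192 g.

(b) Volume: 1770 m³ = 1,770,000 L.
(b) Hardness to add: (182 − 92) = 90 mg/L as CaCO₃ × 1,770,000 L = 159,300 g as CaCO₃.
(b) Moles of Ca²⁺ (1 mol Ca²⁺ ≡ 1 mol CaCO₃): 159,300 / 100.1 g/mol = 1591 mol.
(b) Mass of CaCl₂·2H₂O: 1591 × 147 = 233,900 g.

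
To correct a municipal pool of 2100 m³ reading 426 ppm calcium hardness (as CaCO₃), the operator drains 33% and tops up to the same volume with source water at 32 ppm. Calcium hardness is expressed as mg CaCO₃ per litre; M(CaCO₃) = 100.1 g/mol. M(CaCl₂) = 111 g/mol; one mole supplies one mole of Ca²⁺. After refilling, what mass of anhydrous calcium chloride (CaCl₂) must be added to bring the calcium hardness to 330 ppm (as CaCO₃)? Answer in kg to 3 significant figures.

Volume: 2100 m³ = 2,100,000 L.
After draining 33% and refilling: 426 × 0.67 + 32 × 0.33 = 295.98 ppm.
Deficit to target: 330 − 295.98 = 34.02 mg/L.
As CaCO₃: 34.02 mg/L × 2,100,000 L = 71,440 g; ÷ 100.1 = 713.7 mol Ca²⁺.
Mass: 713.7 × 111 = 79,220 g.

79.2 kg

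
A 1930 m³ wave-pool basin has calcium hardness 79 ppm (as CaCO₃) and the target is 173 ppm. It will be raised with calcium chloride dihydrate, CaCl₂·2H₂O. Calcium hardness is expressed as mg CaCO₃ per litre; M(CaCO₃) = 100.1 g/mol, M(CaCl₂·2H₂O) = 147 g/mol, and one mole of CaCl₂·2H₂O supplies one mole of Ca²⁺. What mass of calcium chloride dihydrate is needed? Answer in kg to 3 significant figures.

266 kg

Volume: 1930 m³ = 1,930,000 L.
Hardness to add: (173 − 79) = 94 mg/L as CaCO₃ × 1,930,000 L = 181,400 g as CaCO₃.
Moles of Ca²⁺ (1 mol Ca²⁺ ≡ 1 mol CaCO₃): 181,400 / 100.1 g/mol = 1812 mol.
Mass of CaCl₂·2H₂O: 1812 × 147 = 266,400 g.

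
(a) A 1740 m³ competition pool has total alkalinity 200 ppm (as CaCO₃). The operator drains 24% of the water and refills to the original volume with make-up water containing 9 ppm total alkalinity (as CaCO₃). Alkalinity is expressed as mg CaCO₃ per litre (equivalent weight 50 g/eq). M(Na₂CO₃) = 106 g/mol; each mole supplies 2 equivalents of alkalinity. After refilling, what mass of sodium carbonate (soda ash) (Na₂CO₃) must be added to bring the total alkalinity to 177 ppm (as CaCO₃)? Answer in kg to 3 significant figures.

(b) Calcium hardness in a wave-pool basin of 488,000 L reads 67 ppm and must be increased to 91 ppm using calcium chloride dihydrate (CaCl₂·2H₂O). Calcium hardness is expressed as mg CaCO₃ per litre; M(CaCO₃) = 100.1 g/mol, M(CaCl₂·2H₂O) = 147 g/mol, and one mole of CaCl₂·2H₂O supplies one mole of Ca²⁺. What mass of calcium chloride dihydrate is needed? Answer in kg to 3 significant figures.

(a) Volume: 1740 m³ = 1,740,000 L.
(a) After draining 24% and refilling: 200 × 0.76 + 9 × 0.24 = 154.16 ppm.
(a) Deficit to target: 177 − 154.16 = 22.84 mg/L.
(a) As CaCO₃: 22.84 mg/L × 1,740,000 L = 39,740 g; ÷ 50 g/eq ÷ 2 = 397.4 mol Na₂CO₃.
(a) Mass: 397.4 × 106 = 42,130 g.

(b) Hardness to add: (91 − 67) = 24 mg/L as CaCO₃ × 488,000 L = 11,710 g as CaCO₃.
(b) Moles of Ca²⁺ (1 mol Ca²⁺ ≡ 1 mol CaCO₃): 11,710 / 100.1 g/mol = 117 mol.
(b) Mass of CaCl₂·2H₂O: 117 × 147 = 17,200 g.

(a) 42.1 kg; (b) 17.2 kg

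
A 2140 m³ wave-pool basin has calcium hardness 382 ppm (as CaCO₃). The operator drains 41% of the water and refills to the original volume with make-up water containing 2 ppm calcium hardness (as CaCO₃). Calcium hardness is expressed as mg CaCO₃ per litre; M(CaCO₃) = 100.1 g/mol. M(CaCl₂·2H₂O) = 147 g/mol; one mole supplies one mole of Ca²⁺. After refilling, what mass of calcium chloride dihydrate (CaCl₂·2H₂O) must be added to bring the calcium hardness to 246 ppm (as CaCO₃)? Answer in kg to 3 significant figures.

Volume: 2140 m³ = 2,140,000 L.
After draining 41% and refilling: 382 × 0.59 + 2 × 0.41 = 226.2 ppm.
Deficit to target: 246 − 226.2 = 19.8 mg/L.
As CaCO₃: 19.8 mg/L × 2,140,000 L = 42,370 g; ÷ 100.1 = 423.3 mol Ca²⁺.
Mass: 423.3 × 147 = 62,220 g.

62.2 kg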